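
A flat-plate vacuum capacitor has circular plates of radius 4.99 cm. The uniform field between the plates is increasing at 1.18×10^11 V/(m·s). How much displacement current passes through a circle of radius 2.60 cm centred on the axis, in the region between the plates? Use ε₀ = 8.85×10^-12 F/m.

Total displacement current: I_d = ε₀(πR²)(dE/dt) = (8.85×10^-12)(7.823×10^-3)(1.18×10^11) = 8.170×10^-3 A.
Since J_d is uniform, the enclosed fraction is (r/R)² = 0.2715, giving I_d,enc = 2.22×10^-3 A.

2.22×10^-3 A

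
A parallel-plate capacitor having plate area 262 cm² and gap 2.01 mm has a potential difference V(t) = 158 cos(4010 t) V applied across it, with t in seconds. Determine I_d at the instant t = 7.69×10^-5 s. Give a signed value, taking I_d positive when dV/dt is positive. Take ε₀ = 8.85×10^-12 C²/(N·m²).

-2.22×10^-5 A

C = ε₀A/d = (8.85×10^-12)(0.0262)/(2.01×10^-3) = 1.154×10^-10 F. dV/dt = V₀ω·−sin(ωt); at ωt = 0.308369 rad this factor is -0.3035.
I_d = C dV/dt = (1.154×10^-10)(158)(4010)(-0.3035) = -2.22×10^-5 A.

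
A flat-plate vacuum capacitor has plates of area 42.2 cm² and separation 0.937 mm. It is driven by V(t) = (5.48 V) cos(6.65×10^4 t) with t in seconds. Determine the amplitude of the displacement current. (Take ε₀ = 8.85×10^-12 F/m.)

1.45×10^-5 A

(dE/dt)_max = V₀ω/d = 3.889×10^8 V/(m·s); ω = 6.65×10^4 rad/s.
I_d,max = ε₀ A (dE/dt)_max = (8.85×10^-12)(4.22×10^-3)(3.889×10^8) = 1.45×10^-5 A.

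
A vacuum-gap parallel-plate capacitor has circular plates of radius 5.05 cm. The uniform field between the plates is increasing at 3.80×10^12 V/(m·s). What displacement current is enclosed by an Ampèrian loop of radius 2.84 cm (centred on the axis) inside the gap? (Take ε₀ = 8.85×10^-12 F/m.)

0.0852 A

I_d = ε₀ dΦ_E/dt = ε₀ πR² (dE/dt) = (8.85×10^-12)(8.012×10^-3)(3.80×10^12) = 0.2694 A through the full plate area.
The field is uniform, so I_d,enc = I_d (r/R)² = (0.2694)(2.84/5.05)² = 0.0852 A.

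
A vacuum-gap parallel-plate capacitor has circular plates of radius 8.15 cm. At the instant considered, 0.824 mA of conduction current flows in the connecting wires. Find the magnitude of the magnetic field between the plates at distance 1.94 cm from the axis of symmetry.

4.81×10^-10 T

Between the plates the displacement current equals the wire current: I_d = 0.824 mA = 8.24×10^-4 A.
An Ampèrian loop of radius r encloses a fraction (r/R)² of I_d. Then B·2πr = μ₀ I_d (r/R)², giving B = μ₀ I_d r/(2πR²) = 4.81×10^-10 T.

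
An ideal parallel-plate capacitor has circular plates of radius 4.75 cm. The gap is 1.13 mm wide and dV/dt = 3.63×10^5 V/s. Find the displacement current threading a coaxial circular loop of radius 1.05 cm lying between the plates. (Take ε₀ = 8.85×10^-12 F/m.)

9.85×10^-7 A

With E = V/d, dE/dt = 3.212×10^8 V/(m·s) and πR² = 7.088×10^-3 m², giving I_d = ε₀ πR² dE/dt = 2.015×10^-5 A.
Through an area πr² the displacement current is I_d·(πr²/πR²) = I_d (r/R)² = 9.85×10^-7 A.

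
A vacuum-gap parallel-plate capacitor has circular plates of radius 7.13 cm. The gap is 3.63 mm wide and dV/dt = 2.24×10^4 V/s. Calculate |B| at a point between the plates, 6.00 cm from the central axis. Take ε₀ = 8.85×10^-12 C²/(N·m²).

2.06×10^-12 T

dE/dt = (dV/dt)/d = 6.171×10^6 V/(m·s); I_d = ε₀(πR²)(dE/dt) = (8.85×10^-12)(0.01597)(6.171×10^6) = 8.722×10^-7 A.
∮B·dl = μ₀ I_d,enc with I_d,enc = I_d r²/R² = 6.176×10^-7 A; so B = μ₀ I_d,enc/(2πr) = 2.06×10^-12 T.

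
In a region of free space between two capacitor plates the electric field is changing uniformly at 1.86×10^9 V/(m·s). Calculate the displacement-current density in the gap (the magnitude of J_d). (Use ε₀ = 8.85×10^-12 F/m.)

J_d = ε₀ ∂E/∂t, so J_d = 0.0165 A/m².

0.0165 A/m²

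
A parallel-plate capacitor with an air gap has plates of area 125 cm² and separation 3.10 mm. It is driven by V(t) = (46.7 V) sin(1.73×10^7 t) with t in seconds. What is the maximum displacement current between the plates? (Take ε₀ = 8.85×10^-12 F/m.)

0.0288 A

The displacement current equals the conduction current C dV/dt, which peaks at C V₀ ω.
With C = ε₀A/d = (8.85×10^-12)(0.0125)/(3.10×10^-3) = 3.569×10^-11 F and ω = 1.73×10^7 rad/s, I_d,max = (3.569×10^-11)(46.7)(1.73×10^7) = 0.0288 A.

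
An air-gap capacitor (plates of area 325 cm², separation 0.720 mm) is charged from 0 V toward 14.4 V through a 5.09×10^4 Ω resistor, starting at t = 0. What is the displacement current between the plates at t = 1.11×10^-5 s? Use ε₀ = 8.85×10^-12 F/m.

C = ε₀A/d = (8.85×10^-12)(0.0325)/(7.20×10^-4) = 3.995×10^-10 F, so τ = RC = 2.033×10^-5 s.
The conduction current is I(t) = (V₀/R) e^(−t/τ), and the displacement current between the plates equals it.
t/τ = 0.5460; I_d = (14.4/5.09×10^4) · e^(−0.5460) = (2.829×10^-4)(0.5793) = 1.64×10^-4 A.

1.64×10^-4 A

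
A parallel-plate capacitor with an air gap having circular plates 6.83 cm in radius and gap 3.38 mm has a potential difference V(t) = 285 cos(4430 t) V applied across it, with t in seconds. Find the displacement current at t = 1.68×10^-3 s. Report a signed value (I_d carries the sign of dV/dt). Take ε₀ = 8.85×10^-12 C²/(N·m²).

-4.44×10^-5 A

C = ε₀A/d = (8.85×10^-12)(0.01466)/(3.38×10^-3) = 3.838×10^-11 F. dV/dt = V₀ω·−sin(ωt); at ωt = 7.4424 rad this factor is -0.9165.
I_d = C dV/dt = (3.838×10^-11)(285)(4430)(-0.9165) = -4.44×10^-5 A.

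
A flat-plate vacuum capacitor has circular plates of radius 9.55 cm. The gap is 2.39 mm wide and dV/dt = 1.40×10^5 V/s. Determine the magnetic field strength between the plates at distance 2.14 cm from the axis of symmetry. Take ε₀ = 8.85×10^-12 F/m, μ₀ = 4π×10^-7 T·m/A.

6.97×10^-12 T

I_d = C dV/dt with C = ε₀πR²/d = 1.061×10^-10 F, so I_d = (1.061×10^-10)(1.40×10^5) = 1.485×10^-5 A.
∮B·dl = μ₀ I_d,enc with I_d,enc = I_d r²/R² = 7.457×10^-7 A; so B = μ₀ I_d,enc/(2πr) = 6.97×10^-12 T.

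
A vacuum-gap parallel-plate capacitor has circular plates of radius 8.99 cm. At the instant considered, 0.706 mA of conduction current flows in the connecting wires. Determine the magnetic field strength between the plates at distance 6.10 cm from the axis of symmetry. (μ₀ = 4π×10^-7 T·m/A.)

No conduction current crosses the gap, so I_d there equals the 7.06×10^-4 A in the leads.
For r < R the Ampère–Maxwell law gives B(2πr) = μ₀ I_d (r²/R²), so B = μ₀ I_d r/(2πR²) = (4π×10^-7)(7.06×10^-4)(0.0610)/(2π·0.0899²) = 1.07×10^-9 T.

1.07×10^-9 T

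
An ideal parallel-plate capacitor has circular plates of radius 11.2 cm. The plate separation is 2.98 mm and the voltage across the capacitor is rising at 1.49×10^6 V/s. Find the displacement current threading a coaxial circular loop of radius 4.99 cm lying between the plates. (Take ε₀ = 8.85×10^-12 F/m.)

I_d = C dV/dt with C = ε₀πR²/d = 1.170×10^-10 F, so I_d = (1.170×10^-10)(1.49×10^6) = 1.743×10^-4 A.
Through an area πr² the displacement current is I_d·(πr²/πR²) = I_d (r/R)² = 3.46×10^-5 A.

3.46×10^-5 A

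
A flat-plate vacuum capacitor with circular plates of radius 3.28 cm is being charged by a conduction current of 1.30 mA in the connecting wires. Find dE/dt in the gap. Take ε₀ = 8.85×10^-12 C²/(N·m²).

By continuity, I_d in the gap equals the 1.30 mA flowing in the wire.
Since I_d = ε₀ A dE/dt, dE/dt = I_d/(ε₀A) = (1.30×10^-3)/((8.85×10^-12)(3.380×10^-3)) = 4.35×10^10 V/(m·s).

4.35×10^10 V/(m·s)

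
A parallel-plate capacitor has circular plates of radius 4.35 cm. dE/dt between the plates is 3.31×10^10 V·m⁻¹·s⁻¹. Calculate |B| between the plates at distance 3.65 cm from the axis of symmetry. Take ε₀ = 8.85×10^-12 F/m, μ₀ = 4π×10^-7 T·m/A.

6.72×10^-9 T

Through the whole plate area (πR² = 5.945×10^-3 m²), I_d = ε₀ πR² dE/dt = 1.741×10^-3 A.
For r < R the Ampère–Maxwell law gives B(2πr) = μ₀ I_d (r²/R²), so B = μ₀ I_d r/(2πR²) = (4π×10^-7)(1.741×10^-3)(0.0365)/(2π·0.0435²) = 6.72×10^-9 T.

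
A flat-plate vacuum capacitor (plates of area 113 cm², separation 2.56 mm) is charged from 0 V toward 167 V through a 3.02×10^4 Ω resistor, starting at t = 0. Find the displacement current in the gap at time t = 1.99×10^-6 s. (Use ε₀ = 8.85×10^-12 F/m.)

1.02×10^-3 A

With C = ε₀A/d = (8.85×10^-12)(0.0113)/(2.56×10^-3) = 3.906×10^-11 F, the time constant is τ = RC = 1.180×10^-6 s, so t/τ = 1.686 and e^(−t/τ) = 0.1853.
I_d = I_cond = (V₀/R) e^(−t/τ) = (5.530×10^-3)(0.1853) = 1.02×10^-3 A.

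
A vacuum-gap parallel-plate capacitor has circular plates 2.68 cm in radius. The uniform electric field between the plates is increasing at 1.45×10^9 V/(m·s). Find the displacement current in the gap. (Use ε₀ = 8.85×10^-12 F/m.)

The displacement current is ε₀ times dΦ_E/dt = ε₀ A dE/dt = (8.85×10^-12)(2.256×10^-3)(1.45×10^9) = 2.90×10^-5 A.

2.90×10^-5 A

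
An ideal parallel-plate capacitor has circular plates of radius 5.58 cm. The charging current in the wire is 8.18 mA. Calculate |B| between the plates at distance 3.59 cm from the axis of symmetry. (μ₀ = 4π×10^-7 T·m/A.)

1.89×10^-8 T

Between the plates the displacement current equals the wire current: I_d = 8.18 mA = 8.18×10^-3 A.
∮B·dl = μ₀ I_d,enc with I_d,enc = I_d r²/R² = 3.386×10^-3 A; so B = μ₀ I_d,enc/(2πr) = 1.89×10^-8 T.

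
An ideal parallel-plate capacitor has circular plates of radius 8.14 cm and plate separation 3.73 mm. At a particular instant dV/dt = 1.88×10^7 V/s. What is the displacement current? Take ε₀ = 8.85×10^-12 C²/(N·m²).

9.29×10^-4 A

E = V/d so dE/dt = (dV/dt)/d = 5.040×10^9 V/(m·s), and I_d = ε₀ A dE/dt = (8.85×10^-12)(0.02082)(5.040×10^9) = 9.29×10^-4 A.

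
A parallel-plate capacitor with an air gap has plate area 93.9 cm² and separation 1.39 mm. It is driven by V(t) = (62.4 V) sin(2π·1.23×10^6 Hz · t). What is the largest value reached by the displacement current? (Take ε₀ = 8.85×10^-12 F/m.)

The displacement current equals the conduction current C dV/dt, which peaks at C V₀ ω.
With C = ε₀A/d = (8.85×10^-12)(9.39×10^-3)/(1.39×10^-3) = 5.979×10^-11 F and ω = 2πf = 7.728×10^6 rad/s, I_d,max = (5.979×10^-11)(62.4)(7.728×10^6) = 0.0288 A.

0.0288 A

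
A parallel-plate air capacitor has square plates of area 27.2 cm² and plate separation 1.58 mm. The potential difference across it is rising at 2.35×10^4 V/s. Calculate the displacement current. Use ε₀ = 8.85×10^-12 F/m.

3.58×10^-7 A

The field between the plates is E = V/d, so dE/dt = (2.35×10^4)/(1.58×10^-3 m) = 1.487×10^7 V/(m·s).
I_d = ε₀ A (dE/dt) = (8.85×10^-12)(2.72×10^-3)(1.487×10^7) = 3.58×10^-7 A.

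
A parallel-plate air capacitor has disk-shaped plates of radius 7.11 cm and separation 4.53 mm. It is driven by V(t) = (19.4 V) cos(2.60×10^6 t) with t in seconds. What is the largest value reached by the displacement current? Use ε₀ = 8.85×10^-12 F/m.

C = ε₀A/d = (8.85×10^-12)(0.01588)/(4.53×10^-3) = 3.102×10^-11 F; ω = 2.60×10^6 rad/s.
I_d = C dV/dt, so |I_d|_max = C V₀ ω = (3.102×10^-11)(19.4)(2.60×10^6) = 1.56×10^-3 A.

1.56×10^-3 A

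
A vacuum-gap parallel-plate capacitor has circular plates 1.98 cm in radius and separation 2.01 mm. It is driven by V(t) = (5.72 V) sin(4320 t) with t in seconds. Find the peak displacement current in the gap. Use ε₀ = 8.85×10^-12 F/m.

(dE/dt)_max = V₀ω/d = 1.229×10^7 V/(m·s); ω = 4320 rad/s.
I_d,max = ε₀ A (dE/dt)_max = (8.85×10^-12)(1.232×10^-3)(1.229×10^7) = 1.34×10^-7 A.

1.34×10^-7 A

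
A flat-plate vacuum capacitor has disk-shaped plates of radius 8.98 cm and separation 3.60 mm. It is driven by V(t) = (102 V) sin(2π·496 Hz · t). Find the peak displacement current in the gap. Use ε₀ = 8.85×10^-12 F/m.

The displacement current equals the conduction current C dV/dt, which peaks at C V₀ ω.
With C = ε₀A/d = (8.85×10^-12)(0.02533)/(3.60×10^-3) = 6.227×10^-11 F and ω = 2πf = 3116 rad/s, I_d,max = (6.227×10^-11)(102)(3116) = 1.98×10^-5 A.

1.98×10^-5 A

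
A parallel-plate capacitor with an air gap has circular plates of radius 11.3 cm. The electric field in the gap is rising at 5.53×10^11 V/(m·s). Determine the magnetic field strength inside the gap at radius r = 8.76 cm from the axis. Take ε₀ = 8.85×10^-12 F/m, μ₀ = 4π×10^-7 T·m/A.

2.69×10^-7 T

Through the whole plate area (πR² = 0.04011 m²), I_d = ε₀ πR² dE/dt = 0.1963 A.
For r < R the Ampère–Maxwell law gives B(2πr) = μ₀ I_d (r²/R²), so B = μ₀ I_d r/(2πR²) = (4π×10^-7)(0.1963)(0.0876)/(2π·0.113²) = 2.69×10^-7 T.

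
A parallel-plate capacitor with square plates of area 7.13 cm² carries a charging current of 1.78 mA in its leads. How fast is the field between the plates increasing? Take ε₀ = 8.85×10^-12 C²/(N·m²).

2.82×10^11 V/(m·s)

By continuity, I_d in the gap equals the 1.78 mA flowing in the wire.
Since I_d = ε₀ A dE/dt, dE/dt = I_d/(ε₀A) = (1.78×10^-3)/((8.85×10^-12)(7.13×10^-4)) = 2.82×10^11 V/(m·s).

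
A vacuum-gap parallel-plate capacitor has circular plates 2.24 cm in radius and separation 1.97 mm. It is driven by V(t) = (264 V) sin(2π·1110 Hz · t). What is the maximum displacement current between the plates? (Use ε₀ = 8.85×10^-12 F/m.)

The displacement current equals the conduction current C dV/dt, which peaks at C V₀ ω.
With C = ε₀A/d = (8.85×10^-12)(1.576×10^-3)/(1.97×10^-3) = 7.080×10^-12 F and ω = 2πf = 6974 rad/s, I_d,max = (7.080×10^-12)(264)(6974) = 1.30×10^-5 A.

1.30×10^-5 A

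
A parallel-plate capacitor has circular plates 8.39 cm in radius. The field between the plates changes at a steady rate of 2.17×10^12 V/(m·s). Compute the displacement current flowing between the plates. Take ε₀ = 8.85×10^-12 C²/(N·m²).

I_d = ε₀ A (dE/dt) = (8.85×10^-12)(0.02211 m²)(2.17×10^12) = 0.425 A.

0.425 A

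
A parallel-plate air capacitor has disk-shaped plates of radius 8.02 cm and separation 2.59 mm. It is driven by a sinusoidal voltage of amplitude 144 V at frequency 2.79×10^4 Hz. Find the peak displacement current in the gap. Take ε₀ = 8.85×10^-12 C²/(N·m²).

1.74×10^-3 A

C = ε₀A/d = (8.85×10^-12)(0.02021)/(2.59×10^-3) = 6.906×10^-11 F; ω = 2πf = 1.753×10^5 rad/s.
I_d = C dV/dt, so |I_d|_max = C V₀ ω = (6.906×10^-11)(144)(1.753×10^5) = 1.74×10^-3 A.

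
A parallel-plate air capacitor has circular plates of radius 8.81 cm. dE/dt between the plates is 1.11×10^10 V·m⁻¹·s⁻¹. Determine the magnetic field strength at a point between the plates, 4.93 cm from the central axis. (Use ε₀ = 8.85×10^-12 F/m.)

Through the whole plate area (πR² = 0.02438 m²), I_d = ε₀ πR² dE/dt = 2.395×10^-3 A.
For r < R the Ampère–Maxwell law gives B(2πr) = μ₀ I_d (r²/R²), so B = μ₀ I_d r/(2πR²) = (4π×10^-7)(2.395×10^-3)(0.0493)/(2π·0.0881²) = 3.04×10^-9 T.

3.04×10^-9 T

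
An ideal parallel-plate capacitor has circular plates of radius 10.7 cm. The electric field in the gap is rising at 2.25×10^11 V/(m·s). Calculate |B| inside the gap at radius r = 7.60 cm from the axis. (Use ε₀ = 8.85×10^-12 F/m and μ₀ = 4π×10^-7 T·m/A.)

9.51×10^-8 T

Through the whole plate area (πR² = 0.03597 m²), I_d = ε₀ πR² dE/dt = 0.07163 A.
For r < R the Ampère–Maxwell law gives B(2πr) = μ₀ I_d (r²/R²), so B = μ₀ I_d r/(2πR²) = (4π×10^-7)(0.07163)(0.0760)/(2π·0.107²) = 9.51×10^-8 T.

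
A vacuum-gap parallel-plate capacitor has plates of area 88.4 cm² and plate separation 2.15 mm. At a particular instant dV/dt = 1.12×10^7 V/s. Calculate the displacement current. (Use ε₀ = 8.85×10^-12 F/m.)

The displacement current equals the charging current C dV/dt. With C = ε₀A/d = (8.85×10^-12)(8.84×10^-3)/(2.15×10^-3) = 3.639×10^-11 F, I_d = (3.639×10^-11)(1.12×10^7) = 4.08×10^-4 A.

4.08×10^-4 A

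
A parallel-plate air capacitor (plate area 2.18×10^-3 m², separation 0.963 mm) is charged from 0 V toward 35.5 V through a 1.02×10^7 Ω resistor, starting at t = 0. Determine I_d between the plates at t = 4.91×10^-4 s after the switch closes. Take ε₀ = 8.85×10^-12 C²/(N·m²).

3.15×10^-7 A

C = ε₀A/d = (8.85×10^-12)(2.18×10^-3)/(9.63×10^-4) = 2.003×10^-11 F, so τ = RC = 2.043×10^-4 s.
The conduction current is I(t) = (V₀/R) e^(−t/τ), and the displacement current between the plates equals it.
t/τ = 2.403; I_d = (35.5/1.02×10^7) · e^(−2.403) = (3.480×10^-6)(0.09045) = 3.15×10^-7 A.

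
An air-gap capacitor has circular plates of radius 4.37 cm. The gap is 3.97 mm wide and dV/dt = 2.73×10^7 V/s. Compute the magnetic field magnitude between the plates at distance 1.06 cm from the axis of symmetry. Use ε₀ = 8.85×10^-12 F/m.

4.05×10^-10 T

dE/dt = (dV/dt)/d = 6.877×10^9 V/(m·s); I_d = ε₀(πR²)(dE/dt) = (8.85×10^-12)(5.999×10^-3)(6.877×10^9) = 3.651×10^-4 A.
An Ampèrian loop of radius r encloses a fraction (r/R)² of I_d. Then B·2πr = μ₀ I_d (r/R)², giving B = μ₀ I_d r/(2πR²) = 4.05×10^-10 T.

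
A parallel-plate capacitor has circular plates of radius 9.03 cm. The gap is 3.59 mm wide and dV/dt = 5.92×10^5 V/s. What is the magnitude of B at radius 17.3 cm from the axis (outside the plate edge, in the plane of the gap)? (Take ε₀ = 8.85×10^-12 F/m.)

I_d = C dV/dt with C = ε₀πR²/d = 6.316×10^-11 F, so I_d = (6.316×10^-11)(5.92×10^5) = 3.739×10^-5 A.
With r > R the enclosed displacement current is the full I_d; B = μ₀ I_d / (2πr) = 4.32×10^-11 T.

4.32×10^-11 T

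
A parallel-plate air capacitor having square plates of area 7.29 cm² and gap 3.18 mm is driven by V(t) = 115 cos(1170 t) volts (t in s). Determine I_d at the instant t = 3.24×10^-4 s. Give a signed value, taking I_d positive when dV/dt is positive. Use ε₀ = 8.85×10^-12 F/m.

C = ε₀A/d = (8.85×10^-12)(7.29×10^-4)/(3.18×10^-3) = 2.029×10^-12 F. dV/dt = V₀ω·−sin(ωt); at ωt = 0.37908 rad this factor is -0.3701.
I_d = C dV/dt = (2.029×10^-12)(115)(1170)(-0.3701) = -1.01×10^-7 A.

-1.01×10^-7 A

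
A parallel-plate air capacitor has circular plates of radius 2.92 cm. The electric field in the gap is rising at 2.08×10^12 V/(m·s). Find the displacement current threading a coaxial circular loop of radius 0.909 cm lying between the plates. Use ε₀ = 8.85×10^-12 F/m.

I_d = ε₀ dΦ_E/dt = ε₀ πR² (dE/dt) = (8.85×10^-12)(2.679×10^-3)(2.08×10^12) = 0.04932 A through the full plate area.
Through an area πr² the displacement current is I_d·(πr²/πR²) = I_d (r/R)² = 4.78×10^-3 A.

4.78×10^-3 A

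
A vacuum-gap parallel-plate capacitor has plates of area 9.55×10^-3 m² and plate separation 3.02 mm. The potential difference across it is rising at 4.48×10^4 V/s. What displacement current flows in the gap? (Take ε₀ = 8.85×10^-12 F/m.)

The displacement current equals the charging current C dV/dt. With C = ε₀A/d = (8.85×10^-12)(9.55×10^-3)/(3.02×10^-3) = 2.799×10^-11 F, I_d = (2.799×10^-11)(4.48×10^4) = 1.25×10^-6 A.

1.25×10^-6 A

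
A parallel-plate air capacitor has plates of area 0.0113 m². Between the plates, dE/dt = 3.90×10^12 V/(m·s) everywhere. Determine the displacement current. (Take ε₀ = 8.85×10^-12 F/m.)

The displacement current is ε₀ times dΦ_E/dt = ε₀ A dE/dt = (8.85×10^-12)(0.0113)(3.90×10^12) = 0.390 A.

0.390 A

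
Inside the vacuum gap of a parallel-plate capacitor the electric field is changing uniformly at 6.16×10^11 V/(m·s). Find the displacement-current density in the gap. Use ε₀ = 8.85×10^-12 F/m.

The displacement-current density is ε₀ ∂E/∂t = (8.85×10^-12)(6.16×10^11) = 5.45 A/m².

5.45 A/m²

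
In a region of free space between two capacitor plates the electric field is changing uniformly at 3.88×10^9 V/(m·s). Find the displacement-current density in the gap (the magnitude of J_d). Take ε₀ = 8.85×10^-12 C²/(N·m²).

0.0343 A/m²

J_d = ε₀ ∂E/∂t, so J_d = 0.0343 A/m².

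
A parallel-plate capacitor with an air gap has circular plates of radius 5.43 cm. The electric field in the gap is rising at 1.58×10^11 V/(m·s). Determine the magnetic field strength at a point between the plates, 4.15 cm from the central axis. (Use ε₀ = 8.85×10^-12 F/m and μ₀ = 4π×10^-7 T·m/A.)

3.65×10^-8 T

Total displacement current: I_d = ε₀(πR²)(dE/dt) = (8.85×10^-12)(9.263×10^-3)(1.58×10^11) = 0.01295 A.
∮B·dl = μ₀ I_d,enc with I_d,enc = I_d r²/R² = 7.564×10^-3 A; so B = μ₀ I_d,enc/(2πr) = 3.65×10^-8 T.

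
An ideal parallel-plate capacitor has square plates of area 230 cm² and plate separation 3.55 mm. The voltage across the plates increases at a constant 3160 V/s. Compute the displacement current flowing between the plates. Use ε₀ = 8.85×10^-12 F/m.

E = V/d so dE/dt = (dV/dt)/d = 8.901×10^5 V/(m·s), and I_d = ε₀ A dE/dt = (8.85×10^-12)(0.0230)(8.901×10^5) = 1.81×10^-7 A.

1.81×10^-7 A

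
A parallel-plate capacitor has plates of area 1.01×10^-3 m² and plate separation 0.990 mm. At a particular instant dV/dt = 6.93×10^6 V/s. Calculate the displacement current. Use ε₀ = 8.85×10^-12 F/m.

E = V/d so dE/dt = (dV/dt)/d = 7.000×10^9 V/(m·s), and I_d = ε₀ A dE/dt = (8.85×10^-12)(1.01×10^-3)(7.000×10^9) = 6.26×10^-5 A.

6.26×10^-5 A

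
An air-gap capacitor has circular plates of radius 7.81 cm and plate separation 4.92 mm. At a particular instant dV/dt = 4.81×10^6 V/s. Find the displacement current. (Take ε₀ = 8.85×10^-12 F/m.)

The field between the plates is E = V/d, so dE/dt = (4.81×10^6)/(4.92×10^-3 m) = 9.776×10^8 V/(m·s).
I_d = ε₀ A (dE/dt) = (8.85×10^-12)(0.01916)(9.776×10^8) = 1.66×10^-4 A.

1.66×10^-4 A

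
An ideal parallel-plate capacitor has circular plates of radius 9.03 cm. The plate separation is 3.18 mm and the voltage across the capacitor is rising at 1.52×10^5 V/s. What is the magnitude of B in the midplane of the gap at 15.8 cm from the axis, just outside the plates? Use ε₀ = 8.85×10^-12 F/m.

1.37×10^-11 T

dE/dt = (dV/dt)/d = 4.780×10^7 V/(m·s); I_d = ε₀(πR²)(dE/dt) = (8.85×10^-12)(0.02562)(4.780×10^7) = 1.084×10^-5 A.
For r ≥ R the full I_d is enclosed: B = μ₀ I_d/(2πr) = (4π×10^-7)(1.084×10^-5)/(2π·0.158) = 1.37×10^-11 T.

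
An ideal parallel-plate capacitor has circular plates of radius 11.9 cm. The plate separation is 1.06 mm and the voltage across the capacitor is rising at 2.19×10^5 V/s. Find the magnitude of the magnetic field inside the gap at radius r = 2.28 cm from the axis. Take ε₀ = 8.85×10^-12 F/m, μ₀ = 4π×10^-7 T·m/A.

With E = V/d, dE/dt = 2.066×10^8 V/(m·s) and πR² = 0.04449 m², giving I_d = ε₀ πR² dE/dt = 8.135×10^-5 A.
An Ampèrian loop of radius r encloses a fraction (r/R)² of I_d. Then B·2πr = μ₀ I_d (r/R)², giving B = μ₀ I_d r/(2πR²) = 2.62×10^-11 T.

2.62×10^-11 T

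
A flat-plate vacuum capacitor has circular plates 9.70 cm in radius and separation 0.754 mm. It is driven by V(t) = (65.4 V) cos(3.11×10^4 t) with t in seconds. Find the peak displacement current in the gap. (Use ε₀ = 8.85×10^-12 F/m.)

7.06×10^-4 A

(dE/dt)_max = V₀ω/d = 2.698×10^9 V/(m·s); ω = 3.11×10^4 rad/s.
I_d,max = ε₀ A (dE/dt)_max = (8.85×10^-12)(0.02956)(2.698×10^9) = 7.06×10^-4 A.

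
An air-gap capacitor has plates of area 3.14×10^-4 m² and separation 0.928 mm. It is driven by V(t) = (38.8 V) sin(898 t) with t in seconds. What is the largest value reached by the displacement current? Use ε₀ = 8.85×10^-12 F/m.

C = ε₀A/d = (8.85×10^-12)(3.14×10^-4)/(9.28×10^-4) = 2.995×10^-12 F; ω = 898 rad/s.
I_d = C dV/dt, so |I_d|_max = C V₀ ω = (2.995×10^-12)(38.8)(898) = 1.04×10^-7 A.

1.04×10^-7 A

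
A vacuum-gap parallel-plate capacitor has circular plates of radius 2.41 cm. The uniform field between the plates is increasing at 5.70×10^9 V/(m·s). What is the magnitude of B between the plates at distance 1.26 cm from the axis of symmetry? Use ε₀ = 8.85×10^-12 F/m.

3.99×10^-10 T

I_d = ε₀ dΦ_E/dt = ε₀ πR² (dE/dt) = (8.85×10^-12)(1.825×10^-3)(5.70×10^9) = 9.206×10^-5 A through the full plate area.
For r < R the Ampère–Maxwell law gives B(2πr) = μ₀ I_d (r²/R²), so B = μ₀ I_d r/(2πR²) = (4π×10^-7)(9.206×10^-5)(0.0126)/(2π·0.0241²) = 3.99×10^-10 T.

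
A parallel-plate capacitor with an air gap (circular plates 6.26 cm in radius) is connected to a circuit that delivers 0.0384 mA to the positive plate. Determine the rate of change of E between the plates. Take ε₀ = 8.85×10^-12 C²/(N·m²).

3.52×10^8 V/(m·s)

By continuity, I_d in the gap equals the 0.0384 mA flowing in the wire.
Then dE/dt = I_d/(ε₀A) = 3.52×10^8 V/(m·s).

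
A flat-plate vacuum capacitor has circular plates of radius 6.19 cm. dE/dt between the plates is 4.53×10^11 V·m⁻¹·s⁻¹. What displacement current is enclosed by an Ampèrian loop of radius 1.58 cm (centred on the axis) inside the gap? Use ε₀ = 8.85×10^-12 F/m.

3.14×10^-3 A

Total displacement current: I_d = ε₀(πR²)(dE/dt) = (8.85×10^-12)(0.01204)(4.53×10^11) = 0.04827 A.
Since J_d is uniform, the enclosed fraction is (r/R)² = 0.06515, giving I_d,enc = 3.14×10^-3 A.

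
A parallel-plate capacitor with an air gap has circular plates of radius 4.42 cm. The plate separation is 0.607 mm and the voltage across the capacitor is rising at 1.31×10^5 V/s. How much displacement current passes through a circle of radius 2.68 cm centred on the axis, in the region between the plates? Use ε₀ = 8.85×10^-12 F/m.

4.31×10^-6 A

I_d = C dV/dt with C = ε₀πR²/d = 8.949×10^-11 F, so I_d = (8.949×10^-11)(1.31×10^5) = 1.172×10^-5 A.
Since J_d is uniform, the enclosed fraction is (r/R)² = 0.3676, giving I_d,enc = 4.31×10^-6 A.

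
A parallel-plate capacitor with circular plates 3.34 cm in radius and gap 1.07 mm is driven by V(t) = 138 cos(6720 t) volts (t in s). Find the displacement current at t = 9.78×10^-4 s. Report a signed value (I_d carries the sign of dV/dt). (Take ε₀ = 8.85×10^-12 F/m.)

-7.66×10^-6 A

C = ε₀A/d = (8.85×10^-12)(3.505×10^-3)/(1.07×10^-3) = 2.899×10^-11 F. dV/dt = V₀ω·−sin(ωt); at ωt = 6.57216 rad this factor is -0.2850.
I_d = C dV/dt = (2.899×10^-11)(138)(6720)(-0.2850) = -7.66×10^-6 A.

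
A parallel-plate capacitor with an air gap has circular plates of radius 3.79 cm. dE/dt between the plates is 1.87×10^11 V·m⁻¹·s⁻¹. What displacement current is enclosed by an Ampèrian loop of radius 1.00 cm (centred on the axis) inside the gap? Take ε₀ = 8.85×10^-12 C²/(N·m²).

I_d = ε₀ dΦ_E/dt = ε₀ πR² (dE/dt) = (8.85×10^-12)(4.513×10^-3)(1.87×10^11) = 7.469×10^-3 A through the full plate area.
Through an area πr² the displacement current is I_d·(πr²/πR²) = I_d (r/R)² = 5.20×10^-4 A.

5.20×10^-4 A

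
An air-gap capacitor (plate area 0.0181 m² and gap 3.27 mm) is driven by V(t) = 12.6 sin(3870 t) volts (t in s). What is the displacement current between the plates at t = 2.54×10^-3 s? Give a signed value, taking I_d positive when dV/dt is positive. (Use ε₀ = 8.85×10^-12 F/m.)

dV/dt = (12.6)(3870)·cos(9.8298) = -4.482×10^4 V/s.
I_d = C dV/dt with C = ε₀A/d = (8.85×10^-12)(0.0181)/(3.27×10^-3) = 4.899×10^-11 F, so I_d = (4.899×10^-11)(-4.482×10^4) = -2.20×10^-6 A.

-2.20×10^-6 A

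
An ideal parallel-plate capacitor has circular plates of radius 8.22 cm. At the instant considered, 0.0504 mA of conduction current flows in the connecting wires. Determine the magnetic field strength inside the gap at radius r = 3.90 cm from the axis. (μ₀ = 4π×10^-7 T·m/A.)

No conduction current crosses the gap, so I_d there equals the 5.04×10^-5 A in the leads.
∮B·dl = μ₀ I_d,enc with I_d,enc = I_d r²/R² = 1.135×10^-5 A; so B = μ₀ I_d,enc/(2πr) = 5.82×10^-11 T.

5.82×10^-11 T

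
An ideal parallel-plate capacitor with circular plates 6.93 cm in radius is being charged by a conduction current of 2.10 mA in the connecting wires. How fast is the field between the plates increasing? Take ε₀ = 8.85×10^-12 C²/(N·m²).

Charge continuity gives I_d = I = 2.10×10^-3 A between the plates.
Then dE/dt = I_d/(ε₀A) = 1.57×10^10 V/(m·s).

1.57×10^10 V/(m·s)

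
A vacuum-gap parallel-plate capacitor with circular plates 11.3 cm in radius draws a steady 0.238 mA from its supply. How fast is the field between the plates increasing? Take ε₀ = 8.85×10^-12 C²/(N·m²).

6.70×10^8 V/(m·s)

By continuity, I_d in the gap equals the 0.238 mA flowing in the wire.
Inverting I_d = ε₀ A dE/dt gives dE/dt = 2.38×10^-4 / (8.85×10^-12 · 0.04011) = 6.70×10^8 V/(m·s).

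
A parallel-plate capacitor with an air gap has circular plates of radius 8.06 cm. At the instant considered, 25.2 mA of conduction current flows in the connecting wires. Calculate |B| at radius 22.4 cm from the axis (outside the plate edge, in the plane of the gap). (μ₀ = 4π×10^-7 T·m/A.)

2.25×10^-8 T

Between the plates the displacement current equals the wire current: I_d = 25.2 mA = 0.0252 A.
For r ≥ R the full I_d is enclosed: B = μ₀ I_d/(2πr) = (4π×10^-7)(0.0252)/(2π·0.224) = 2.25×10^-8 T.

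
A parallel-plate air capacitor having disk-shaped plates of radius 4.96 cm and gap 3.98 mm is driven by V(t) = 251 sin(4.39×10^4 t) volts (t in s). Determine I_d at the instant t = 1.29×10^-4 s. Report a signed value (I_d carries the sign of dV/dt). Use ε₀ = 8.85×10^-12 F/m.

dV/dt = (251)(4.39×10^4)·cos(5.6631) = 8.967×10^6 V/s.
I_d = C dV/dt with C = ε₀A/d = (8.85×10^-12)(7.729×10^-3)/(3.98×10^-3) = 1.719×10^-11 F, so I_d = (1.719×10^-11)(8.967×10^6) = 1.54×10^-4 A.

1.54×10^-4 A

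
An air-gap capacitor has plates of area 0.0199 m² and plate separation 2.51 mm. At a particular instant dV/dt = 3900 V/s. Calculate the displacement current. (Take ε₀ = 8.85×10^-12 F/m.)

2.74×10^-7 A

The field between the plates is E = V/d, so dE/dt = (3900)/(2.51×10^-3 m) = 1.554×10^6 V/(m·s).
I_d = ε₀ A (dE/dt) = (8.85×10^-12)(0.0199)(1.554×10^6) = 2.74×10^-7 A.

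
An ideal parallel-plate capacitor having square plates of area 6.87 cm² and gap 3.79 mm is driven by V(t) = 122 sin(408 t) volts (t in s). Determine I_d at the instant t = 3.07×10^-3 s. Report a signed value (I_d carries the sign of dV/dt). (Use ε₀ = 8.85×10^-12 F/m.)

dV/dt = (122)(408)·cos(1.25256) = 1.557×10^4 V/s.
I_d = C dV/dt with C = ε₀A/d = (8.85×10^-12)(6.87×10^-4)/(3.79×10^-3) = 1.604×10^-12 F, so I_d = (1.604×10^-12)(1.557×10^4) = 2.50×10^-8 A.

2.50×10^-8 A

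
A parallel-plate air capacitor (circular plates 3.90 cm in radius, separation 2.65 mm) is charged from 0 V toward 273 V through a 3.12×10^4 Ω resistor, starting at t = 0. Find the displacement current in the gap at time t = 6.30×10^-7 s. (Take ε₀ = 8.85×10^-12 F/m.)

2.47×10^-3 A

C = ε₀A/d = (8.85×10^-12)(4.778×10^-3)/(2.65×10^-3) = 1.596×10^-11 F, so τ = RC = 4.980×10^-7 s.
The conduction current is I(t) = (V₀/R) e^(−t/τ), and the displacement current between the plates equals it.
t/τ = 1.265; I_d = (273/3.12×10^4) · e^(−1.265) = (8.750×10^-3)(0.2822) = 2.47×10^-3 A.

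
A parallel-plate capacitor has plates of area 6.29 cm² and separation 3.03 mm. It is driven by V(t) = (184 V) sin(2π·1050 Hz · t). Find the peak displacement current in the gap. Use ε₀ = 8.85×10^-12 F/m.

(dE/dt)_max = V₀ω/d = 4.006×10^8 V/(m·s); ω = 2πf = 6597 rad/s.
I_d,max = ε₀ A (dE/dt)_max = (8.85×10^-12)(6.29×10^-4)(4.006×10^8) = 2.23×10^-6 A.

2.23×10^-6 A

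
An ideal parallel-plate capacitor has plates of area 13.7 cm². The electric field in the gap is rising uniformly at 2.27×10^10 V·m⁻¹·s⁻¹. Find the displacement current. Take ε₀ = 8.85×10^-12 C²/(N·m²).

2.75×10^-4 A

The displacement current is ε₀ times dΦ_E/dt = ε₀ A dE/dt = (8.85×10^-12)(1.37×10^-3)(2.27×10^10) = 2.75×10^-4 A.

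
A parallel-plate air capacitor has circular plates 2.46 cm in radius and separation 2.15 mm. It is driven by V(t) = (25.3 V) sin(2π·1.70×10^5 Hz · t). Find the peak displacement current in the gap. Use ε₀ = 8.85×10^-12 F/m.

C = ε₀A/d = (8.85×10^-12)(1.901×10^-3)/(2.15×10^-3) = 7.825×10^-12 F; ω = 2πf = 1.068×10^6 rad/s.
I_d = C dV/dt, so |I_d|_max = C V₀ ω = (7.825×10^-12)(25.3)(1.068×10^6) = 2.11×10^-4 A.

2.11×10^-4 A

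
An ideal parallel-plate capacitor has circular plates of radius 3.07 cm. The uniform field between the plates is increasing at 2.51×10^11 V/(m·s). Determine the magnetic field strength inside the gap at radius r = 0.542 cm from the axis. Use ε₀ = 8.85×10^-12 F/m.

7.56×10^-9 T

Total displacement current: I_d = ε₀(πR²)(dE/dt) = (8.85×10^-12)(2.961×10^-3)(2.51×10^11) = 6.577×10^-3 A.
For r < R the Ampère–Maxwell law gives B(2πr) = μ₀ I_d (r²/R²), so B = μ₀ I_d r/(2πR²) = (4π×10^-7)(6.577×10^-3)(5.42×10^-3)/(2π·0.0307²) = 7.56×10^-9 T.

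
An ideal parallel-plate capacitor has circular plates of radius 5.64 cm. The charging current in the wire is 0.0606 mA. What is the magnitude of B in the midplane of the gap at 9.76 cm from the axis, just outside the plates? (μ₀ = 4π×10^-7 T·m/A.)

By continuity the displacement current in the gap matches the conduction current: I_d = 6.06×10^-5 A.
With r > R the enclosed displacement current is the full I_d; B = μ₀ I_d / (2πr) = 1.24×10^-10 T.

1.24×10^-10 T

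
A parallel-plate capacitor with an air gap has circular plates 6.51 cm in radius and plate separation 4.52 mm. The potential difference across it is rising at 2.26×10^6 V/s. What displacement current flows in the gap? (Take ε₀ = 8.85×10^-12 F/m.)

5.89×10^-5 A

C = ε₀A/d = (8.85×10^-12)(0.01331)/(4.52×10^-3) = 2.606×10^-11 F.
I_d = C dV/dt = (2.606×10^-11)(2.26×10^6) = 5.89×10^-5 A.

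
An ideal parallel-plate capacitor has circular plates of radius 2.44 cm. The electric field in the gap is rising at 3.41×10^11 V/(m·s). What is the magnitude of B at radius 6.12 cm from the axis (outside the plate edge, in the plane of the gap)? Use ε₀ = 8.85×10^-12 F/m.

Through the whole plate area (πR² = 1.870×10^-3 m²), I_d = ε₀ πR² dE/dt = 5.643×10^-3 A.
With r > R the enclosed displacement current is the full I_d; B = μ₀ I_d / (2πr) = 1.84×10^-8 T.

1.84×10^-8 T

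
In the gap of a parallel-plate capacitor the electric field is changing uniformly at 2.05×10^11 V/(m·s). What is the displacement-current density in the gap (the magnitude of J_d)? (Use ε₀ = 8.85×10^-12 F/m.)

The displacement-current density is ε₀ ∂E/∂t = (8.85×10^-12)(2.05×10^11) = 1.81 A/m².

1.81 A/m²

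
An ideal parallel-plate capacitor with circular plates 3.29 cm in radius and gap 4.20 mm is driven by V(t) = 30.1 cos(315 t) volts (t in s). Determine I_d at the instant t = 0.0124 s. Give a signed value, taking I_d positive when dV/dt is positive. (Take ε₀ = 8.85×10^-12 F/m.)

4.70×10^-8 A

dE/dt = (V₀ω/d)·−sin(ωt) with ωt = 3.906 rad: (30.1)(315)(0.6921)/(4.20×10^-3) = 1.562×10^6 V/(m·s).
I_d = ε₀ A dE/dt = (8.85×10^-12)(3.400×10^-3)(1.562×10^6) = 4.70×10^-8 A.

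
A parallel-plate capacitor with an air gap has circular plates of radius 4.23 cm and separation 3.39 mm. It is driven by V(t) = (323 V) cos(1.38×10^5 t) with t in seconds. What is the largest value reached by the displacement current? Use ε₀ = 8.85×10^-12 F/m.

6.54×10^-4 A

The displacement current equals the conduction current C dV/dt, which peaks at C V₀ ω.
With C = ε₀A/d = (8.85×10^-12)(5.621×10^-3)/(3.39×10^-3) = 1.467×10^-11 F and ω = 1.38×10^5 rad/s, I_d,max = (1.467×10^-11)(323)(1.38×10^5) = 6.54×10^-4 A.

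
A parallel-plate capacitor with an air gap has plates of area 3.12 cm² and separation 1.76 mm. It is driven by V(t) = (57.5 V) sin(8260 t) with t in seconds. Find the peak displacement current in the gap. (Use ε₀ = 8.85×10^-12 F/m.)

(dE/dt)_max = V₀ω/d = 2.699×10^8 V/(m·s); ω = 8260 rad/s.
I_d,max = ε₀ A (dE/dt)_max = (8.85×10^-12)(3.12×10^-4)(2.699×10^8) = 7.45×10^-7 A.

7.45×10^-7 A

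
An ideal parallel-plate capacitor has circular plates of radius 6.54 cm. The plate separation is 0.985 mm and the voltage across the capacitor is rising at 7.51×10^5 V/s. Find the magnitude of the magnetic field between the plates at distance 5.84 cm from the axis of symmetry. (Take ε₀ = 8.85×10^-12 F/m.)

2.48×10^-10 T

I_d = C dV/dt with C = ε₀πR²/d = 1.208×10^-10 F, so I_d = (1.208×10^-10)(7.51×10^5) = 9.072×10^-5 A.
For r < R the Ampère–Maxwell law gives B(2πr) = μ₀ I_d (r²/R²), so B = μ₀ I_d r/(2πR²) = (4π×10^-7)(9.072×10^-5)(0.0584)/(2π·0.0654²) = 2.48×10^-10 T.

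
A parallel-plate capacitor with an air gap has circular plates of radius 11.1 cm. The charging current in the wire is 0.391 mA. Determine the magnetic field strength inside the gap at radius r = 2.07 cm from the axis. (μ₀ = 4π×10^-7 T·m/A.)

1.31×10^-10 T

No conduction current crosses the gap, so I_d there equals the 3.91×10^-4 A in the leads.
For r < R the Ampère–Maxwell law gives B(2πr) = μ₀ I_d (r²/R²), so B = μ₀ I_d r/(2πR²) = (4π×10^-7)(3.91×10^-4)(0.0207)/(2π·0.111²) = 1.31×10^-10 T.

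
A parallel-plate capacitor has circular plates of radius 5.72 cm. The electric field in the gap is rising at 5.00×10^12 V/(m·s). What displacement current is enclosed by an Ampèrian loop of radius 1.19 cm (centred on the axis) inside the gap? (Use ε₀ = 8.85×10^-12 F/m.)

Through the whole plate area (πR² = 0.01028 m²), I_d = ε₀ πR² dE/dt = 0.4549 A.
Since J_d is uniform, the enclosed fraction is (r/R)² = 0.04328, giving I_d,enc = 0.0197 A.

0.0197 A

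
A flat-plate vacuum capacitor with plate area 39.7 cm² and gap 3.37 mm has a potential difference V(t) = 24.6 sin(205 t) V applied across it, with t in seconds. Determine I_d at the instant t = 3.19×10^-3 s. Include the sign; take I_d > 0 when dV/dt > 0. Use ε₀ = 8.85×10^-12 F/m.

4.17×10^-8 A

dE/dt = (V₀ω/d)·cos(ωt) with ωt = 0.65395 rad: (24.6)(205)(0.7937)/(3.37×10^-3) = 1.188×10^6 V/(m·s).
I_d = ε₀ A dE/dt = (8.85×10^-12)(3.97×10^-3)(1.188×10^6) = 4.17×10^-8 A.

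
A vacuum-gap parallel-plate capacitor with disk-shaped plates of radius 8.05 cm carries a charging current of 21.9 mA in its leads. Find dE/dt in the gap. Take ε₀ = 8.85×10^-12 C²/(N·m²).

1.22×10^11 V/(m·s)

The displacement current between the plates equals the conduction current, I_d = 21.9 mA.
Inverting I_d = ε₀ A dE/dt gives dE/dt = 0.0219 / (8.85×10^-12 · 0.02036) = 1.22×10^11 V/(m·s).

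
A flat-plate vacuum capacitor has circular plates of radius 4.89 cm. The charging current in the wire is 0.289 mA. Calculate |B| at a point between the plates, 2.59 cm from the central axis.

By continuity the displacement current in the gap matches the conduction current: I_d = 2.89×10^-4 A.
An Ampèrian loop of radius r encloses a fraction (r/R)² of I_d. Then B·2πr = μ₀ I_d (r/R)², giving B = μ₀ I_d r/(2πR²) = 6.26×10^-10 T.

6.26×10^-10 T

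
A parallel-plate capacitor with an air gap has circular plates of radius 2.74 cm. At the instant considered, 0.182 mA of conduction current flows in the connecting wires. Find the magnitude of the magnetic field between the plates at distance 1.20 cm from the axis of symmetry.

5.82×10^-10 T

No conduction current crosses the gap, so I_d there equals the 1.82×10^-4 A in the leads.
For r < R the Ampère–Maxwell law gives B(2πr) = μ₀ I_d (r²/R²), so B = μ₀ I_d r/(2πR²) = (4π×10^-7)(1.82×10^-4)(0.0120)/(2π·0.0274²) = 5.82×10^-10 T.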